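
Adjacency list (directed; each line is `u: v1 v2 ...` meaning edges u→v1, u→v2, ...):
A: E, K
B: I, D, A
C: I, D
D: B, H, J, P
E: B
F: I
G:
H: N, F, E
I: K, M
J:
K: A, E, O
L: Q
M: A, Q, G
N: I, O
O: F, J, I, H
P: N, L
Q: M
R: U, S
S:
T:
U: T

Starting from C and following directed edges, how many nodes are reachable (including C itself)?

BFS from C visits: C, I, D, K, M, B, H, J, P, A, E, O, Q, G, N, F, L
Reachable nodes: 17 of 21 total.

17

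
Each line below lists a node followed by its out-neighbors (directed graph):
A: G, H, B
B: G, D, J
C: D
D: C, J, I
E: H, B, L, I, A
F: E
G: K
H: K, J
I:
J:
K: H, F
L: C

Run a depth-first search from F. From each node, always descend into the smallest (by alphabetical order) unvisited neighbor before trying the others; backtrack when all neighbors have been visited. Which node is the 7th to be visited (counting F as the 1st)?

Visit F
F → E
E → A
A → B
B → D
D → C
D → I
D → J
B → G
G → K
K → H
E → L

Visit order: F, E, A, B, D, C, I, J, G, K, H, L

I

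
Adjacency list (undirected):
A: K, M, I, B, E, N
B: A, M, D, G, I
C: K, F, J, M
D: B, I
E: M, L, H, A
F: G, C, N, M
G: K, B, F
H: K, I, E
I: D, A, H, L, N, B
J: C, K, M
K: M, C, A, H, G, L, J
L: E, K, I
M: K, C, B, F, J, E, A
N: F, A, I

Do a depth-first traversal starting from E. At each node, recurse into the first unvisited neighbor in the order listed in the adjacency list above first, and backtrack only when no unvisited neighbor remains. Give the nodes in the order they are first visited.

E M K C F G B A I D H L N J

Visit E
E → M
M → K
K → C
C → F
F → G
G → B
B → A
A → I
I → D
I → H
I → L
I → N
C → J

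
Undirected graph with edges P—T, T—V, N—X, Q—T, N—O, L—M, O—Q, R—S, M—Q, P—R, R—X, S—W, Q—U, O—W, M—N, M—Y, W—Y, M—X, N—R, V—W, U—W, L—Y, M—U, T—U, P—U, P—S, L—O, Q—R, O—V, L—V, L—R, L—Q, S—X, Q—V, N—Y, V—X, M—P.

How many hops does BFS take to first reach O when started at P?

3

Level 0: P
Level 1: M, R, S, T, U
Level 2: L, N, Q, V, W, X, Y
Level 3: O
O first appears at level 3.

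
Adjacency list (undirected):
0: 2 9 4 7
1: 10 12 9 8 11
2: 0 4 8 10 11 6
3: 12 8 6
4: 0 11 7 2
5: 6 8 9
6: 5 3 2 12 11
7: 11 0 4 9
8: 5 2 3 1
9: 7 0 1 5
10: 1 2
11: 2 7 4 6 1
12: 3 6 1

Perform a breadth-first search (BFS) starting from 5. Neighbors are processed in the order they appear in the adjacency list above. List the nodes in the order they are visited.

Visit 5; enqueue 6, 8, 9 → queue [6, 8, 9]
Visit 6; enqueue 3, 2, 12, 11 → queue [8, 9, 3, 2, 12, 11]
Visit 8; enqueue 1 → queue [9, 3, 2, 12, 11, 1]
Visit 9; enqueue 7, 0 → queue [3, 2, 12, 11, 1, 7, 0]
Visit 3 → queue [2, 12, 11, 1, 7, 0]
Visit 2; enqueue 4, 10 → queue [12, 11, 1, 7, 0, 4, 10]
Visit 12 → queue [11, 1, 7, 0, 4, 10]
Visit 11 → queue [1, 7, 0, 4, 10]
Visit 1 → queue [7, 0, 4, 10]
Visit 7 → queue [0, 4, 10]
Visit 0 → queue [4, 10]
Visit 4 → queue [10]
Visit 10 → queue []

5 → 6 → 8 → 9 → 3 → 2 → 12 → 11 → 1 → 7 → 0 → 4 → 10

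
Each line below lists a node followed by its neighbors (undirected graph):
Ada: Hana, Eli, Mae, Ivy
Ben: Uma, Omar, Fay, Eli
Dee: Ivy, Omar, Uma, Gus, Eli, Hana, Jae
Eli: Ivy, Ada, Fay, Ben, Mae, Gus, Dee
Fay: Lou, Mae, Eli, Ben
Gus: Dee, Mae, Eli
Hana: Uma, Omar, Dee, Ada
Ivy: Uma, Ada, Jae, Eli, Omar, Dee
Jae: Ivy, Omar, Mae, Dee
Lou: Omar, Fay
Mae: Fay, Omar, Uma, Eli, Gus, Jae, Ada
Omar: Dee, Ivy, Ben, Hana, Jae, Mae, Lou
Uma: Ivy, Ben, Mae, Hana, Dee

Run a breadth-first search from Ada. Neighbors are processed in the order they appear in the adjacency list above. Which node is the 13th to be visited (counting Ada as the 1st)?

Lou

Visit Ada; enqueue Hana, Eli, Mae, Ivy → queue [Hana, Eli, Mae, Ivy]
Visit Hana; enqueue Uma, Omar, Dee → queue [Eli, Mae, Ivy, Uma, Omar, Dee]
Visit Eli; enqueue Fay, Ben, Gus → queue [Mae, Ivy, Uma, Omar, Dee, Fay, Ben, Gus]
Visit Mae; enqueue Jae → queue [Ivy, Uma, Omar, Dee, Fay, Ben, Gus, Jae]
Visit Ivy → queue [Uma, Omar, Dee, Fay, Ben, Gus, Jae]
Visit Uma → queue [Omar, Dee, Fay, Ben, Gus, Jae]
Visit Omar; enqueue Lou → queue [Dee, Fay, Ben, Gus, Jae, Lou]
Visit Dee → queue [Fay, Ben, Gus, Jae, Lou]
Visit Fay → queue [Ben, Gus, Jae, Lou]
Visit Ben → queue [Gus, Jae, Lou]
Visit Gus → queue [Jae, Lou]
Visit Jae → queue [Lou]
Visit Lou → queue []

Visit order: Ada, Hana, Eli, Mae, Ivy, Uma, Omar, Dee, Fay, Ben, Gus, Jae, Lou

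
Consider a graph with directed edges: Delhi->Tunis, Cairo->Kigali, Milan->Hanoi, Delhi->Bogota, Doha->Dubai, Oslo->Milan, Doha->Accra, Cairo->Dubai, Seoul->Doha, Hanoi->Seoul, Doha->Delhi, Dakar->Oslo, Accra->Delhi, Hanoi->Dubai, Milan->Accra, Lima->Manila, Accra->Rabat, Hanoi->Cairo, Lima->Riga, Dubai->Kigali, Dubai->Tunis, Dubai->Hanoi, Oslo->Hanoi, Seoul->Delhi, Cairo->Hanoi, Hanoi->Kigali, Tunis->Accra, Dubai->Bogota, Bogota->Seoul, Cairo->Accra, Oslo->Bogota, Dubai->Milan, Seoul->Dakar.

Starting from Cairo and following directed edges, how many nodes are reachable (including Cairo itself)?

BFS from Cairo visits: Cairo, Accra, Dubai, Hanoi, Kigali, Delhi, Rabat, Bogota, Milan, Tunis, Seoul, Dakar, Doha, Oslo
Reachable nodes: 14 of 17 total.

14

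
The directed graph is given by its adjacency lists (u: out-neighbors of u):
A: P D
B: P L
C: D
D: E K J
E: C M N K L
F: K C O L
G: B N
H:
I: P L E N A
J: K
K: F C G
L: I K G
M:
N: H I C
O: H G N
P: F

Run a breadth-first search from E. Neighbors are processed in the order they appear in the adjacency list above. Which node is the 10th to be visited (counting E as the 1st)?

F

Visit E; enqueue C, M, N, K, L → queue [C, M, N, K, L]
Visit C; enqueue D → queue [M, N, K, L, D]
Visit M → queue [N, K, L, D]
Visit N; enqueue H, I → queue [K, L, D, H, I]
Visit K; enqueue F, G → queue [L, D, H, I, F, G]
Visit L → queue [D, H, I, F, G]
Visit D; enqueue J → queue [H, I, F, G, J]
Visit H → queue [I, F, G, J]
Visit I; enqueue P, A → queue [F, G, J, P, A]
Visit F; enqueue O → queue [G, J, P, A, O]
Visit G; enqueue B → queue [J, P, A, O, B]
Visit J → queue [P, A, O, B]
Visit P → queue [A, O, B]
Visit A → queue [O, B]
Visit O → queue [B]
Visit B → queue []

Visit order: E, C, M, N, K, L, D, H, I, F, G, J, P, A, O, B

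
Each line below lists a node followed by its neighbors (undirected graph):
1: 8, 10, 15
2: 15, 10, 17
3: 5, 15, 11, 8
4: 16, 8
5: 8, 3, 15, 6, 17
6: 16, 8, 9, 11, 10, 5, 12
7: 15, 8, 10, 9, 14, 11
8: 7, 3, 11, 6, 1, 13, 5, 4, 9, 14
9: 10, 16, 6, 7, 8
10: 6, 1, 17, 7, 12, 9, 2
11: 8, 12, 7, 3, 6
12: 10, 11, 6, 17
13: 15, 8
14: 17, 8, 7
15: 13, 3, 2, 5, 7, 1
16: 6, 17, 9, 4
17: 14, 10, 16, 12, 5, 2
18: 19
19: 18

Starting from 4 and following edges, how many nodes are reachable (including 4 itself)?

BFS from 4 visits: 4, 8, 16, 1, 3, 5, 6, 7, 9, 11, 13, 14, 17, 10, 15, 12, 2
Reachable nodes: 17 of 19 total.

17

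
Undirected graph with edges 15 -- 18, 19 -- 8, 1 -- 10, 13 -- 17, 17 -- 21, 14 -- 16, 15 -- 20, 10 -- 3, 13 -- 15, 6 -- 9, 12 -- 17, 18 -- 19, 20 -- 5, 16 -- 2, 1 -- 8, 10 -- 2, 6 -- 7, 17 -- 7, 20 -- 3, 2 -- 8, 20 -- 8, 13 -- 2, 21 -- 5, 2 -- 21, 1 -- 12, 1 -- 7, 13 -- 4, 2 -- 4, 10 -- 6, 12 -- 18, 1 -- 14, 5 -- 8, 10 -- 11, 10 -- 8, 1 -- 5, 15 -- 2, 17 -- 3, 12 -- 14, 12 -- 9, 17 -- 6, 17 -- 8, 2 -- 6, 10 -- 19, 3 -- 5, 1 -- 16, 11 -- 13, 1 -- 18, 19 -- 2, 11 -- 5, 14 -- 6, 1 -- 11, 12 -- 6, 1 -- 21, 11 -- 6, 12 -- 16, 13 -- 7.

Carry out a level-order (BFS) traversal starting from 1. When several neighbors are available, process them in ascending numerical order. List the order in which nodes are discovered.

Visit 1; enqueue 5, 7, 8, 10, 11, 12, 14, 16, 18, 21 → queue [5, 7, 8, 10, 11, 12, 14, 16, 18, 21]
Visit 5; enqueue 3, 20 → queue [7, 8, 10, 11, 12, 14, 16, 18, 21, 3, 20]
Visit 7; enqueue 6, 13, 17 → queue [8, 10, 11, 12, 14, 16, 18, 21, 3, 20, 6, 13, 17]
Visit 8; enqueue 2, 19 → queue [10, 11, 12, 14, 16, 18, 21, 3, 20, 6, 13, 17, 2, 19]
Visit 10 → queue [11, 12, 14, 16, 18, 21, 3, 20, 6, 13, 17, 2, 19]
Visit 11 → queue [12, 14, 16, 18, 21, 3, 20, 6, 13, 17, 2, 19]
Visit 12; enqueue 9 → queue [14, 16, 18, 21, 3, 20, 6, 13, 17, 2, 19, 9]
Visit 14 → queue [16, 18, 21, 3, 20, 6, 13, 17, 2, 19, 9]
Visit 16 → queue [18, 21, 3, 20, 6, 13, 17, 2, 19, 9]
Visit 18; enqueue 15 → queue [21, 3, 20, 6, 13, 17, 2, 19, 9, 15]
Visit 21 → queue [3, 20, 6, 13, 17, 2, 19, 9, 15]
Visit 3 → queue [20, 6, 13, 17, 2, 19, 9, 15]
Visit 20 → queue [6, 13, 17, 2, 19, 9, 15]
Visit 6 → queue [13, 17, 2, 19, 9, 15]
Visit 13; enqueue 4 → queue [17, 2, 19, 9, 15, 4]
Visit 17 → queue [2, 19, 9, 15, 4]
Visit 2 → queue [19, 9, 15, 4]
Visit 19 → queue [9, 15, 4]
Visit 9 → queue [15, 4]
Visit 15 → queue [4]
Visit 4 → queue []

1 5 7 8 10 11 12 14 16 18 21 3 20 6 13 17 2 19 9 15 4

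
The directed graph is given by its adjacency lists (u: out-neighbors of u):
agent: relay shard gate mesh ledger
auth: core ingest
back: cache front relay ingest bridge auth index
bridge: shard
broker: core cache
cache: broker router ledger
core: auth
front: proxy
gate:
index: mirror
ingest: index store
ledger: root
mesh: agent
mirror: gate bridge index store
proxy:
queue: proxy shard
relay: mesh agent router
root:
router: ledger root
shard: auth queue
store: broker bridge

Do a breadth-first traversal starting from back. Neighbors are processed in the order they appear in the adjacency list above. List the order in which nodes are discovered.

back, cache, front, relay, ingest, bridge, auth, index, broker, router, ledger, proxy, mesh, agent, store, shard, core, mirror, root, gate, queue

Visit back; enqueue cache, front, relay, ingest, bridge, auth, index → queue [cache, front, relay, ingest, bridge, auth, index]
Visit cache; enqueue broker, router, ledger → queue [front, relay, ingest, bridge, auth, index, broker, router, ledger]
Visit front; enqueue proxy → queue [relay, ingest, bridge, auth, index, broker, router, ledger, proxy]
Visit relay; enqueue mesh, agent → queue [ingest, bridge, auth, index, broker, router, ledger, proxy, mesh, agent]
Visit ingest; enqueue store → queue [bridge, auth, index, broker, router, ledger, proxy, mesh, agent, store]
Visit bridge; enqueue shard → queue [auth, index, broker, router, ledger, proxy, mesh, agent, store, shard]
Visit auth; enqueue core → queue [index, broker, router, ledger, proxy, mesh, agent, store, shard, core]
Visit index; enqueue mirror → queue [broker, router, ledger, proxy, mesh, agent, store, shard, core, mirror]
Visit broker → queue [router, ledger, proxy, mesh, agent, store, shard, core, mirror]
Visit router; enqueue root → queue [ledger, proxy, mesh, agent, store, shard, core, mirror, root]
Visit ledger → queue [proxy, mesh, agent, store, shard, core, mirror, root]
Visit proxy → queue [mesh, agent, store, shard, core, mirror, root]
Visit mesh → queue [agent, store, shard, core, mirror, root]
Visit agent; enqueue gate → queue [store, shard, core, mirror, root, gate]
Visit store → queue [shard, core, mirror, root, gate]
Visit shard; enqueue queue → queue [core, mirror, root, gate, queue]
Visit core → queue [mirror, root, gate, queue]
Visit mirror → queue [root, gate, queue]
Visit root → queue [gate, queue]
Visit gate → queue [queue]
Visit queue → queue []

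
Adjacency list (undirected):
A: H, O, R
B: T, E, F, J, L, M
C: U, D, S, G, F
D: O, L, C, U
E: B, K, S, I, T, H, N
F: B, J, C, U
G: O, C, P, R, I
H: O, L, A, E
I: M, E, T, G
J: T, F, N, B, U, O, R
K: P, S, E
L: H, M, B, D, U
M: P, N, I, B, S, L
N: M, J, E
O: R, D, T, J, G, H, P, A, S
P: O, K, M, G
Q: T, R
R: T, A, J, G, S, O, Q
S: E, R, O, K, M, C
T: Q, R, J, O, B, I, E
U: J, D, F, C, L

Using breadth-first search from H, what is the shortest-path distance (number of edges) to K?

2

Level 0: H
Level 1: A, E, L, O
Level 2: B, D, G, I, J, K, M, N, P, R, S, T, U
Level 3: C, F, Q
K first appears at level 2.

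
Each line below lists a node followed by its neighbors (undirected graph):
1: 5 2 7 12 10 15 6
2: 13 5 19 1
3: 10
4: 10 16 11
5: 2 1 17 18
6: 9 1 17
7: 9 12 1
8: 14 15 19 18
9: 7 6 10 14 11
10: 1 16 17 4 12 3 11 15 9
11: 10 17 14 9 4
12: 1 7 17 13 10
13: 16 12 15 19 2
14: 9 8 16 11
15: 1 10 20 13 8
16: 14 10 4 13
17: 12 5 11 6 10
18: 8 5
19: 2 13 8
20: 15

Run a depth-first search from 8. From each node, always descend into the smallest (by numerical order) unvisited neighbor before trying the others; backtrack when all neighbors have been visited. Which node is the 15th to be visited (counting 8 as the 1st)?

12

Visit 8
8 → 14
14 → 9
9 → 6
6 → 1
1 → 2
2 → 5
5 → 17
17 → 10
10 → 3
10 → 4
4 → 11
4 → 16
16 → 13
13 → 12
12 → 7
13 → 15
15 → 20
13 → 19
5 → 18

Visit order: 8, 14, 9, 6, 1, 2, 5, 17, 10, 3, 4, 11, 16, 13, 12, 7, 15, 20, 19, 18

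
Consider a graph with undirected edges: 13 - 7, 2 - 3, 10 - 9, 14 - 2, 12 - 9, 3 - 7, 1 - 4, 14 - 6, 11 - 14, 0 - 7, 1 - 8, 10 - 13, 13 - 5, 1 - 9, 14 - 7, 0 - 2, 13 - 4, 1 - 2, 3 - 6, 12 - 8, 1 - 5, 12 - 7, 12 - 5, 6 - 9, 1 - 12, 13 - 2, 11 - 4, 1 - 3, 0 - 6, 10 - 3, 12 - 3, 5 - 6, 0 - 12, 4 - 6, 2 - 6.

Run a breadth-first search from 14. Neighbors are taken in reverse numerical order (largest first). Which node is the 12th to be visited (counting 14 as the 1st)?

5

Visit 14; enqueue 11, 7, 6, 2 → queue [11, 7, 6, 2]
Visit 11; enqueue 4 → queue [7, 6, 2, 4]
Visit 7; enqueue 13, 12, 3, 0 → queue [6, 2, 4, 13, 12, 3, 0]
Visit 6; enqueue 9, 5 → queue [2, 4, 13, 12, 3, 0, 9, 5]
Visit 2; enqueue 1 → queue [4, 13, 12, 3, 0, 9, 5, 1]
Visit 4 → queue [13, 12, 3, 0, 9, 5, 1]
Visit 13; enqueue 10 → queue [12, 3, 0, 9, 5, 1, 10]
Visit 12; enqueue 8 → queue [3, 0, 9, 5, 1, 10, 8]
Visit 3 → queue [0, 9, 5, 1, 10, 8]
Visit 0 → queue [9, 5, 1, 10, 8]
Visit 9 → queue [5, 1, 10, 8]
Visit 5 → queue [1, 10, 8]
Visit 1 → queue [10, 8]
Visit 10 → queue [8]
Visit 8 → queue []

Visit order: 14, 11, 7, 6, 2, 4, 13, 12, 3, 0, 9, 5, 1, 10, 8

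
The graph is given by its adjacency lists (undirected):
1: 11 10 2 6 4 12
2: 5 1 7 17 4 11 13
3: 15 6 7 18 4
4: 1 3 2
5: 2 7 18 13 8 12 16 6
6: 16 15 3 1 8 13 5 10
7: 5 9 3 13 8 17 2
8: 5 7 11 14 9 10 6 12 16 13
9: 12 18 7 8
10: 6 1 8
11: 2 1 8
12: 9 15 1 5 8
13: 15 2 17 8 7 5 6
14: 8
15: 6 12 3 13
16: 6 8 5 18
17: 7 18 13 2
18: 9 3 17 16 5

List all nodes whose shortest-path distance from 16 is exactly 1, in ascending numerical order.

5, 6, 8, 18

Level 0: 16
Level 1: 5, 6, 8, 18
Level 2: 1, 2, 3, 7, 9, 10, 11, 12, 13, 14, 15, 17
Level 3: 4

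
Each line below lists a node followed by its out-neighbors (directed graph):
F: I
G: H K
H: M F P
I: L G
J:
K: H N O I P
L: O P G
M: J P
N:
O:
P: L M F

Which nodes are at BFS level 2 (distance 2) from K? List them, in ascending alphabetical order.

F, G, L, M

Level 0: K
Level 1: H, I, N, O, P
Level 2: F, G, L, M
Level 3: J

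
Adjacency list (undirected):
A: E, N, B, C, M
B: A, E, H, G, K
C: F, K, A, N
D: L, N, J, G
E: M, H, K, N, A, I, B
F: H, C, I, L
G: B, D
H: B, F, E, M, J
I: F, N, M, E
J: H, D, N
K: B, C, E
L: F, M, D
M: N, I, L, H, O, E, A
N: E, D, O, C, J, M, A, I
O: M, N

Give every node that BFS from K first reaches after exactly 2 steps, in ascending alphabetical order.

A, F, G, H, I, M, N

Level 0: K
Level 1: B, C, E
Level 2: A, F, G, H, I, M, N
Level 3: D, J, L, O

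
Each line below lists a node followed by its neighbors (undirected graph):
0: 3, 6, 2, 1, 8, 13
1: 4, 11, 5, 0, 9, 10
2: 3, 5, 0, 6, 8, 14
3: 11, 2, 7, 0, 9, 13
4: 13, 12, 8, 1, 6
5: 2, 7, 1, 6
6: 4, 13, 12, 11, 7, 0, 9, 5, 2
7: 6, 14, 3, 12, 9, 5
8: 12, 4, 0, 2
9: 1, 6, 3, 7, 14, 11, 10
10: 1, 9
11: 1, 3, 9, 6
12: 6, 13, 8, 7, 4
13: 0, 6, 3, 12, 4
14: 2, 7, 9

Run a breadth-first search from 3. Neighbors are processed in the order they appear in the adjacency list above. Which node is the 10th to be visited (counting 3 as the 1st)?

Visit 3; enqueue 11, 2, 7, 0, 9, 13 → queue [11, 2, 7, 0, 9, 13]
Visit 11; enqueue 1, 6 → queue [2, 7, 0, 9, 13, 1, 6]
Visit 2; enqueue 5, 8, 14 → queue [7, 0, 9, 13, 1, 6, 5, 8, 14]
Visit 7; enqueue 12 → queue [0, 9, 13, 1, 6, 5, 8, 14, 12]
Visit 0 → queue [9, 13, 1, 6, 5, 8, 14, 12]
Visit 9; enqueue 10 → queue [13, 1, 6, 5, 8, 14, 12, 10]
Visit 13; enqueue 4 → queue [1, 6, 5, 8, 14, 12, 10, 4]
Visit 1 → queue [6, 5, 8, 14, 12, 10, 4]
Visit 6 → queue [5, 8, 14, 12, 10, 4]
Visit 5 → queue [8, 14, 12, 10, 4]
Visit 8 → queue [14, 12, 10, 4]
Visit 14 → queue [12, 10, 4]
Visit 12 → queue [10, 4]
Visit 10 → queue [4]
Visit 4 → queue []

Visit order: 3, 11, 2, 7, 0, 9, 13, 1, 6, 5, 8, 14, 12, 10, 4

5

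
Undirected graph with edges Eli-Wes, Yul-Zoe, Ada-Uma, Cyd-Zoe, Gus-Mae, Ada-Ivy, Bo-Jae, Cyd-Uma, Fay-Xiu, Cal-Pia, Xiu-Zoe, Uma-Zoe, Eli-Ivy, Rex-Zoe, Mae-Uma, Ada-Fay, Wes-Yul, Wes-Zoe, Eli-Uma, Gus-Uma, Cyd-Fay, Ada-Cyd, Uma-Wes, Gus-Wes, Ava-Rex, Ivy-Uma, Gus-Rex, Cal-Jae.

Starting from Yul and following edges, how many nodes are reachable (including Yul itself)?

BFS from Yul visits: Yul, Zoe, Wes, Xiu, Uma, Rex, Cyd, Gus, Eli, Fay, Mae, Ivy, Ada, Ava
Reachable nodes: 14 of 18 total.

14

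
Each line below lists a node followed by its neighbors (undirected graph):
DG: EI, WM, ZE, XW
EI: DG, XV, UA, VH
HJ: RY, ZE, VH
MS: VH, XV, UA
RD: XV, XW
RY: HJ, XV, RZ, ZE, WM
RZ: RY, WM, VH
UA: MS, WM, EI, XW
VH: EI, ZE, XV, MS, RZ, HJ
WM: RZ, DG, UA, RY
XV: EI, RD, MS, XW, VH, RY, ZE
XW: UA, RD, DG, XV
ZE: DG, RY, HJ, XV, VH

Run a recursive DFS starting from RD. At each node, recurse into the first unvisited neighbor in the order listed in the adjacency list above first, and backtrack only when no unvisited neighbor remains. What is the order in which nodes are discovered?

Visit RD
RD → XV
XV → EI
EI → DG
DG → WM
WM → RZ
RZ → RY
RY → HJ
HJ → ZE
ZE → VH
VH → MS
MS → UA
UA → XW

RD, XV, EI, DG, WM, RZ, RY, HJ, ZE, VH, MS, UA, XW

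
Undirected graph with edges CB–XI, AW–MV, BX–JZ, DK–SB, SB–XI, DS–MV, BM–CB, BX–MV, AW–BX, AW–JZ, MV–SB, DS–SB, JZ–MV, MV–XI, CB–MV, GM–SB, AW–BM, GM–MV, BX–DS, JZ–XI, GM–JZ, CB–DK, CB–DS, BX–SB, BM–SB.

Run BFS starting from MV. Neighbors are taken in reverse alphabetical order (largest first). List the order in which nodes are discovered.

Visit MV; enqueue XI, SB, JZ, GM, DS, CB, BX, AW → queue [XI, SB, JZ, GM, DS, CB, BX, AW]
Visit XI → queue [SB, JZ, GM, DS, CB, BX, AW]
Visit SB; enqueue DK, BM → queue [JZ, GM, DS, CB, BX, AW, DK, BM]
Visit JZ → queue [GM, DS, CB, BX, AW, DK, BM]
Visit GM → queue [DS, CB, BX, AW, DK, BM]
Visit DS → queue [CB, BX, AW, DK, BM]
Visit CB → queue [BX, AW, DK, BM]
Visit BX → queue [AW, DK, BM]
Visit AW → queue [DK, BM]
Visit DK → queue [BM]
Visit BM → queue []

MV, XI, SB, JZ, GM, DS, CB, BX, AW, DK, BM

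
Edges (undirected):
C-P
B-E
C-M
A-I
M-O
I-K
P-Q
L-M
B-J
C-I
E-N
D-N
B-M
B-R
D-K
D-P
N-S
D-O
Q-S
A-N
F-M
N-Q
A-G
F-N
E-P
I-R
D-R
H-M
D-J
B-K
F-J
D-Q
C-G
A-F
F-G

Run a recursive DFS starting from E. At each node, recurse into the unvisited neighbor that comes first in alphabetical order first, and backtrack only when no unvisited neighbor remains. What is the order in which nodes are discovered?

Visit E
E → B
B → J
J → D
D → K
K → I
I → A
A → F
F → G
G → C
C → M
M → H
M → L
M → O
C → P
P → Q
Q → N
N → S
I → R

E, B, J, D, K, I, A, F, G, C, M, H, L, O, P, Q, N, S, R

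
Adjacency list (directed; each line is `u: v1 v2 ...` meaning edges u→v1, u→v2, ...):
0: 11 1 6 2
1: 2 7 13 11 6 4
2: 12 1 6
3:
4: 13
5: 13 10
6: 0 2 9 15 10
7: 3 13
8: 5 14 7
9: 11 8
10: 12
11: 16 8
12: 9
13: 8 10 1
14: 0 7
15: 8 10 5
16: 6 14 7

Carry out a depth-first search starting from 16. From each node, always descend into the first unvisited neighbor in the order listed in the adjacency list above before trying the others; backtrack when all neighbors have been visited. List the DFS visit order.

Visit 16
16 → 6
6 → 0
0 → 11
11 → 8
8 → 5
5 → 13
13 → 10
10 → 12
12 → 9
13 → 1
1 → 2
1 → 7
7 → 3
1 → 4
8 → 14
6 → 15

16 -> 6 -> 0 -> 11 -> 8 -> 5 -> 13 -> 10 -> 12 -> 9 -> 1 -> 2 -> 7 -> 3 -> 4 -> 14 -> 15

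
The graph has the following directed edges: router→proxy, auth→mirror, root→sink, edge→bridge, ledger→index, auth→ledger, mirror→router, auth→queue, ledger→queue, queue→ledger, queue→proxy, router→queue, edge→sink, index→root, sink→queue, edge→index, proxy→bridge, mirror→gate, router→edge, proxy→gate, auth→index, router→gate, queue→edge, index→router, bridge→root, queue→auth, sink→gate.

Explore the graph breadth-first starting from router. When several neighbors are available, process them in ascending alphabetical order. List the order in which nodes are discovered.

router edge gate proxy queue bridge index sink auth ledger root mirror

Visit router; enqueue edge, gate, proxy, queue → queue [edge, gate, proxy, queue]
Visit edge; enqueue bridge, index, sink → queue [gate, proxy, queue, bridge, index, sink]
Visit gate → queue [proxy, queue, bridge, index, sink]
Visit proxy → queue [queue, bridge, index, sink]
Visit queue; enqueue auth, ledger → queue [bridge, index, sink, auth, ledger]
Visit bridge; enqueue root → queue [index, sink, auth, ledger, root]
Visit index → queue [sink, auth, ledger, root]
Visit sink → queue [auth, ledger, root]
Visit auth; enqueue mirror → queue [ledger, root, mirror]
Visit ledger → queue [root, mirror]
Visit root → queue [mirror]
Visit mirror → queue []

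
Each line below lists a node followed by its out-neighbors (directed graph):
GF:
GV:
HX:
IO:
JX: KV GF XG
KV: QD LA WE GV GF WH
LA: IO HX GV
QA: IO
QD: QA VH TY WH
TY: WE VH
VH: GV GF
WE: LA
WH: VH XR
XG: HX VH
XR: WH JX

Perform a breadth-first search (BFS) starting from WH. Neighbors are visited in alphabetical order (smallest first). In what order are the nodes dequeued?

WH, VH, XR, GF, GV, JX, KV, XG, LA, QD, WE, HX, IO, QA, TY

Visit WH; enqueue VH, XR → queue [VH, XR]
Visit VH; enqueue GF, GV → queue [XR, GF, GV]
Visit XR; enqueue JX → queue [GF, GV, JX]
Visit GF → queue [GV, JX]
Visit GV → queue [JX]
Visit JX; enqueue KV, XG → queue [KV, XG]
Visit KV; enqueue LA, QD, WE → queue [XG, LA, QD, WE]
Visit XG; enqueue HX → queue [LA, QD, WE, HX]
Visit LA; enqueue IO → queue [QD, WE, HX, IO]
Visit QD; enqueue QA, TY → queue [WE, HX, IO, QA, TY]
Visit WE → queue [HX, IO, QA, TY]
Visit HX → queue [IO, QA, TY]
Visit IO → queue [QA, TY]
Visit QA → queue [TY]
Visit TY → queue []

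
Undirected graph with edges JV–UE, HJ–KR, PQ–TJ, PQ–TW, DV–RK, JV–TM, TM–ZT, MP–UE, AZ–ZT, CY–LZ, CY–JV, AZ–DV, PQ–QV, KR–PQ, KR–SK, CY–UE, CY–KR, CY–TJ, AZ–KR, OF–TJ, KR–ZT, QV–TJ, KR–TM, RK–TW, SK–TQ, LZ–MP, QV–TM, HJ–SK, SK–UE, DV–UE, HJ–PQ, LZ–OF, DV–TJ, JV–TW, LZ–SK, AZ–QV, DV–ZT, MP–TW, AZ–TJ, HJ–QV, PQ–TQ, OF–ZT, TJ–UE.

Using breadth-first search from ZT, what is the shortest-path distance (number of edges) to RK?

2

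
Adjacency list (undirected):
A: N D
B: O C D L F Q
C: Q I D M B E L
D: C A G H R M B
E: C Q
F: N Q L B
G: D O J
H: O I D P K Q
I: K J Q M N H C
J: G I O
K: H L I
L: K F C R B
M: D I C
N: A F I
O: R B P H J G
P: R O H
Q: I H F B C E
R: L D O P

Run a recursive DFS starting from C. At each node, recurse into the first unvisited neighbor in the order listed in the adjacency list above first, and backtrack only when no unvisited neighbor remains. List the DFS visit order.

Visit C
C → Q
Q → I
I → K
K → H
H → O
O → R
R → L
L → F
F → N
N → A
A → D
D → G
G → J
D → M
D → B
R → P
Q → E

C -> Q -> I -> K -> H -> O -> R -> L -> F -> N -> A -> D -> G -> J -> M -> B -> P -> E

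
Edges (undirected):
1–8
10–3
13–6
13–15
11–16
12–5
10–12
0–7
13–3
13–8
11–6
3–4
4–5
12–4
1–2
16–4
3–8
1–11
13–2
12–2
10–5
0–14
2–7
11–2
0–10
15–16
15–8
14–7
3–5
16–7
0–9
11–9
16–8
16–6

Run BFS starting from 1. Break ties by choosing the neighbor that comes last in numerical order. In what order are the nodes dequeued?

1 11 8 2 16 9 6 15 13 3 12 7 4 0 10 5 14

Visit 1; enqueue 11, 8, 2 → queue [11, 8, 2]
Visit 11; enqueue 16, 9, 6 → queue [8, 2, 16, 9, 6]
Visit 8; enqueue 15, 13, 3 → queue [2, 16, 9, 6, 15, 13, 3]
Visit 2; enqueue 12, 7 → queue [16, 9, 6, 15, 13, 3, 12, 7]
Visit 16; enqueue 4 → queue [9, 6, 15, 13, 3, 12, 7, 4]
Visit 9; enqueue 0 → queue [6, 15, 13, 3, 12, 7, 4, 0]
Visit 6 → queue [15, 13, 3, 12, 7, 4, 0]
Visit 15 → queue [13, 3, 12, 7, 4, 0]
Visit 13 → queue [3, 12, 7, 4, 0]
Visit 3; enqueue 10, 5 → queue [12, 7, 4, 0, 10, 5]
Visit 12 → queue [7, 4, 0, 10, 5]
Visit 7; enqueue 14 → queue [4, 0, 10, 5, 14]
Visit 4 → queue [0, 10, 5, 14]
Visit 0 → queue [10, 5, 14]
Visit 10 → queue [5, 14]
Visit 5 → queue [14]
Visit 14 → queue []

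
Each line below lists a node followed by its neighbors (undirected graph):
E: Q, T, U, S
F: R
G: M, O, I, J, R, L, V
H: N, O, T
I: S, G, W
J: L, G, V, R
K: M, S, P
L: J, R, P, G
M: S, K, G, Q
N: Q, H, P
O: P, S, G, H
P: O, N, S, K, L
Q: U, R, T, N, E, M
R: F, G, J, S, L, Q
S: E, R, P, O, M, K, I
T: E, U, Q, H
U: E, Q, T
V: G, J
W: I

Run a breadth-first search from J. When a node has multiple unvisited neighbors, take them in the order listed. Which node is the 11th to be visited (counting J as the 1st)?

S

Visit J; enqueue L, G, V, R → queue [L, G, V, R]
Visit L; enqueue P → queue [G, V, R, P]
Visit G; enqueue M, O, I → queue [V, R, P, M, O, I]
Visit V → queue [R, P, M, O, I]
Visit R; enqueue F, S, Q → queue [P, M, O, I, F, S, Q]
Visit P; enqueue N, K → queue [M, O, I, F, S, Q, N, K]
Visit M → queue [O, I, F, S, Q, N, K]
Visit O; enqueue H → queue [I, F, S, Q, N, K, H]
Visit I; enqueue W → queue [F, S, Q, N, K, H, W]
Visit F → queue [S, Q, N, K, H, W]
Visit S; enqueue E → queue [Q, N, K, H, W, E]
Visit Q; enqueue U, T → queue [N, K, H, W, E, U, T]
Visit N → queue [K, H, W, E, U, T]
Visit K → queue [H, W, E, U, T]
Visit H → queue [W, E, U, T]
Visit W → queue [E, U, T]
Visit E → queue [U, T]
Visit U → queue [T]
Visit T → queue []

Visit order: J, L, G, V, R, P, M, O, I, F, S, Q, N, K, H, W, E, U, T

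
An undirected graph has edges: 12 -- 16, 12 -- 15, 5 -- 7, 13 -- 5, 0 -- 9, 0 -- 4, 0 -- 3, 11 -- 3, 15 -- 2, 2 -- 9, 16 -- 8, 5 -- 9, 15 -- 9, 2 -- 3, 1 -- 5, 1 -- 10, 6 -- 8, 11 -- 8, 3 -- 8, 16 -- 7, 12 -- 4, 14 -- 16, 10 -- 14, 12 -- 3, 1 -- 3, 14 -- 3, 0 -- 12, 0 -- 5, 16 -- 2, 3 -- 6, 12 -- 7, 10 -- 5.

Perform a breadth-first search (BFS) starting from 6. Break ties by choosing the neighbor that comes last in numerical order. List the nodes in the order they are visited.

6 8 3 16 11 14 12 2 1 0 7 10 15 4 9 5 13

Visit 6; enqueue 8, 3 → queue [8, 3]
Visit 8; enqueue 16, 11 → queue [3, 16, 11]
Visit 3; enqueue 14, 12, 2, 1, 0 → queue [16, 11, 14, 12, 2, 1, 0]
Visit 16; enqueue 7 → queue [11, 14, 12, 2, 1, 0, 7]
Visit 11 → queue [14, 12, 2, 1, 0, 7]
Visit 14; enqueue 10 → queue [12, 2, 1, 0, 7, 10]
Visit 12; enqueue 15, 4 → queue [2, 1, 0, 7, 10, 15, 4]
Visit 2; enqueue 9 → queue [1, 0, 7, 10, 15, 4, 9]
Visit 1; enqueue 5 → queue [0, 7, 10, 15, 4, 9, 5]
Visit 0 → queue [7, 10, 15, 4, 9, 5]
Visit 7 → queue [10, 15, 4, 9, 5]
Visit 10 → queue [15, 4, 9, 5]
Visit 15 → queue [4, 9, 5]
Visit 4 → queue [9, 5]
Visit 9 → queue [5]
Visit 5; enqueue 13 → queue [13]
Visit 13 → queue []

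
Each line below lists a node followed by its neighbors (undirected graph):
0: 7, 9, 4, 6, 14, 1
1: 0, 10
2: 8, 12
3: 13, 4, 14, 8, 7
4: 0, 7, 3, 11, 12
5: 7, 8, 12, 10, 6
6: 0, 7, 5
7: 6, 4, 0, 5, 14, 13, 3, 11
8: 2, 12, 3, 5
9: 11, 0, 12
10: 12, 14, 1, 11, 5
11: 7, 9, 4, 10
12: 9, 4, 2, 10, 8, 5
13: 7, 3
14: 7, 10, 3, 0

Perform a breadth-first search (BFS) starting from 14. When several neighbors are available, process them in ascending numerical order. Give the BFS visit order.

14, 0, 3, 7, 10, 1, 4, 6, 9, 8, 13, 5, 11, 12, 2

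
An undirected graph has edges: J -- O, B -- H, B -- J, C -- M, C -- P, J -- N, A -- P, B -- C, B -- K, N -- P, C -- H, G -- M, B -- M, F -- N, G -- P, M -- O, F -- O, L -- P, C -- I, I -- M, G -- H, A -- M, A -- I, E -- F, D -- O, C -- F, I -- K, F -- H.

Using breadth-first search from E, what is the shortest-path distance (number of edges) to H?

2

Level 0: E
Level 1: F
Level 2: C, H, N, O
Level 3: B, D, G, I, J, M, P
Level 4: A, K, L
H first appears at level 2.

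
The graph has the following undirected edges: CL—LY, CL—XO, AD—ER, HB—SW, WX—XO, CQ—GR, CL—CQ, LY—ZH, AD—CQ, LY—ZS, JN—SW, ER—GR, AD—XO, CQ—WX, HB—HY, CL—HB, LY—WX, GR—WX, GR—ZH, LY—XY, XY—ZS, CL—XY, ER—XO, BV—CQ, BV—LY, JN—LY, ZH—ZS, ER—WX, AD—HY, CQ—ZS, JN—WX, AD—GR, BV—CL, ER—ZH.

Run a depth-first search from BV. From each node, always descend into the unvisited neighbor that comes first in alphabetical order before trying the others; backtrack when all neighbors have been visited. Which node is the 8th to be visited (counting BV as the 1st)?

JN

Visit BV
BV → CL
CL → CQ
CQ → AD
AD → ER
ER → GR
GR → WX
WX → JN
JN → LY
LY → XY
XY → ZS
ZS → ZH
JN → SW
SW → HB
HB → HY
WX → XO

Visit order: BV, CL, CQ, AD, ER, GR, WX, JN, LY, XY, ZS, ZH, SW, HB, HY, XO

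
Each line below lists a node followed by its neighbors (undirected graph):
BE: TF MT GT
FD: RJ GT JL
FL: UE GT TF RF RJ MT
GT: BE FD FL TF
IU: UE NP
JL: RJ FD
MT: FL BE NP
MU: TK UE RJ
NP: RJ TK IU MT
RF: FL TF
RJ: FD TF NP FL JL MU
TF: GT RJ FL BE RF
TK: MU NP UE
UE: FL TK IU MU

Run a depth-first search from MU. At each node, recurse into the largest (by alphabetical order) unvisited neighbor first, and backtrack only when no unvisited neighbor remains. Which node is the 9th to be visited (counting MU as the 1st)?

MT

Visit MU
MU → UE
UE → TK
TK → NP
NP → RJ
RJ → TF
TF → RF
RF → FL
FL → MT
MT → BE
BE → GT
GT → FD
FD → JL
NP → IU

Visit order: MU, UE, TK, NP, RJ, TF, RF, FL, MT, BE, GT, FD, JL, IU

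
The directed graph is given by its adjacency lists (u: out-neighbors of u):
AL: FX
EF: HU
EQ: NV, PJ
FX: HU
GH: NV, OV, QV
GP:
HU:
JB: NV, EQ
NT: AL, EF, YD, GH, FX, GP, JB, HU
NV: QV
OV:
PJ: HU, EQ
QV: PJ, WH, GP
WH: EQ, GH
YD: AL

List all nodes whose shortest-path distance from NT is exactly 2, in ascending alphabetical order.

EQ, NV, OV, QV

Level 0: NT
Level 1: AL, EF, FX, GH, GP, HU, JB, YD
Level 2: EQ, NV, OV, QV
Level 3: PJ, WH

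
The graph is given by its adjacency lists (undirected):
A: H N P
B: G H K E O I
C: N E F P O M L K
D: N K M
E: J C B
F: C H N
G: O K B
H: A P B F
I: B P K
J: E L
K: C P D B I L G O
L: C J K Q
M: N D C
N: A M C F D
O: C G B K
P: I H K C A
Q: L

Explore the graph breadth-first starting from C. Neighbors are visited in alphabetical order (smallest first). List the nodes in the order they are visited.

Visit C; enqueue E, F, K, L, M, N, O, P → queue [E, F, K, L, M, N, O, P]
Visit E; enqueue B, J → queue [F, K, L, M, N, O, P, B, J]
Visit F; enqueue H → queue [K, L, M, N, O, P, B, J, H]
Visit K; enqueue D, G, I → queue [L, M, N, O, P, B, J, H, D, G, I]
Visit L; enqueue Q → queue [M, N, O, P, B, J, H, D, G, I, Q]
Visit M → queue [N, O, P, B, J, H, D, G, I, Q]
Visit N; enqueue A → queue [O, P, B, J, H, D, G, I, Q, A]
Visit O → queue [P, B, J, H, D, G, I, Q, A]
Visit P → queue [B, J, H, D, G, I, Q, A]
Visit B → queue [J, H, D, G, I, Q, A]
Visit J → queue [H, D, G, I, Q, A]
Visit H → queue [D, G, I, Q, A]
Visit D → queue [G, I, Q, A]
Visit G → queue [I, Q, A]
Visit I → queue [Q, A]
Visit Q → queue [A]
Visit A → queue []

C → E → F → K → L → M → N → O → P → B → J → H → D → G → I → Q → A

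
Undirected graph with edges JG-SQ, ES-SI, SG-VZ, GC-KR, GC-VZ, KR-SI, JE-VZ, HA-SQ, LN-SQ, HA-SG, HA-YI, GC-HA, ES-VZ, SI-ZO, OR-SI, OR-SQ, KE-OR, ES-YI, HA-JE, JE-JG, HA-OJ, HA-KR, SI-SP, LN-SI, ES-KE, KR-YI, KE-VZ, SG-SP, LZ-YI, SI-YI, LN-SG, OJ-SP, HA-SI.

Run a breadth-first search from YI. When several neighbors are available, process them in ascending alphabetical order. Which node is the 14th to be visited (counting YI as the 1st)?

LN

Visit YI; enqueue ES, HA, KR, LZ, SI → queue [ES, HA, KR, LZ, SI]
Visit ES; enqueue KE, VZ → queue [HA, KR, LZ, SI, KE, VZ]
Visit HA; enqueue GC, JE, OJ, SG, SQ → queue [KR, LZ, SI, KE, VZ, GC, JE, OJ, SG, SQ]
Visit KR → queue [LZ, SI, KE, VZ, GC, JE, OJ, SG, SQ]
Visit LZ → queue [SI, KE, VZ, GC, JE, OJ, SG, SQ]
Visit SI; enqueue LN, OR, SP, ZO → queue [KE, VZ, GC, JE, OJ, SG, SQ, LN, OR, SP, ZO]
Visit KE → queue [VZ, GC, JE, OJ, SG, SQ, LN, OR, SP, ZO]
Visit VZ → queue [GC, JE, OJ, SG, SQ, LN, OR, SP, ZO]
Visit GC → queue [JE, OJ, SG, SQ, LN, OR, SP, ZO]
Visit JE; enqueue JG → queue [OJ, SG, SQ, LN, OR, SP, ZO, JG]
Visit OJ → queue [SG, SQ, LN, OR, SP, ZO, JG]
Visit SG → queue [SQ, LN, OR, SP, ZO, JG]
Visit SQ → queue [LN, OR, SP, ZO, JG]
Visit LN → queue [OR, SP, ZO, JG]
Visit OR → queue [SP, ZO, JG]
Visit SP → queue [ZO, JG]
Visit ZO → queue [JG]
Visit JG → queue []

Visit order: YI, ES, HA, KR, LZ, SI, KE, VZ, GC, JE, OJ, SG, SQ, LN, OR, SP, ZO, JG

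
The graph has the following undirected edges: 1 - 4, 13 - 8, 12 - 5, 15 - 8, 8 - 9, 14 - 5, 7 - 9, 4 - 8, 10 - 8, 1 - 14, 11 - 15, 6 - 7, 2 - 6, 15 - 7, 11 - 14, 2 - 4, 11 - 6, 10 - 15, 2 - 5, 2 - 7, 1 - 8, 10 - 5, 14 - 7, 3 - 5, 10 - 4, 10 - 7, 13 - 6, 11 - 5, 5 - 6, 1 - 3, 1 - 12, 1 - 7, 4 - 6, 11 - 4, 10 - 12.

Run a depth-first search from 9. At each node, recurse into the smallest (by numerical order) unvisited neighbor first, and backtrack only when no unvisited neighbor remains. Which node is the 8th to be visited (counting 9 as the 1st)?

Visit 9
9 → 7
7 → 1
1 → 3
3 → 5
5 → 2
2 → 4
4 → 6
6 → 11
11 → 14
11 → 15
15 → 8
8 → 10
10 → 12
8 → 13

Visit order: 9, 7, 1, 3, 5, 2, 4, 6, 11, 14, 15, 8, 10, 12, 13

6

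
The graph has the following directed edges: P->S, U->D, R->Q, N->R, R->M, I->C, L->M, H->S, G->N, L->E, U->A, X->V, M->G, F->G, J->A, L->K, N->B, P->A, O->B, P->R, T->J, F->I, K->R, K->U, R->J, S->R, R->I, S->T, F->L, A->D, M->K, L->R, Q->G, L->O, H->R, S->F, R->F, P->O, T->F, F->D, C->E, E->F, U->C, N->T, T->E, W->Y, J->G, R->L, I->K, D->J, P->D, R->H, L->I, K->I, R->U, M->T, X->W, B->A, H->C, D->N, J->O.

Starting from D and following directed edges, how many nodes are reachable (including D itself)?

20

BFS from D visits: D, J, N, A, G, O, B, R, T, F, H, I, L, M, Q, U, E, C, S, K
Reachable nodes: 20 of 25 total.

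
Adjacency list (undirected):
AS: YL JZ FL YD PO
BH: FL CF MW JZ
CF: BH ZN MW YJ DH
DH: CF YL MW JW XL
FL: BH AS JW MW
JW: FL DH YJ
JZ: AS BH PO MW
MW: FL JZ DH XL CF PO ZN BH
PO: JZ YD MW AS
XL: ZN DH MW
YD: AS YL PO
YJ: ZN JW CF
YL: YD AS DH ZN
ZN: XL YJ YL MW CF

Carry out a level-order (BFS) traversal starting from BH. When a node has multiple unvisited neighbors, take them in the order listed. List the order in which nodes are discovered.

Visit BH; enqueue FL, CF, MW, JZ → queue [FL, CF, MW, JZ]
Visit FL; enqueue AS, JW → queue [CF, MW, JZ, AS, JW]
Visit CF; enqueue ZN, YJ, DH → queue [MW, JZ, AS, JW, ZN, YJ, DH]
Visit MW; enqueue XL, PO → queue [JZ, AS, JW, ZN, YJ, DH, XL, PO]
Visit JZ → queue [AS, JW, ZN, YJ, DH, XL, PO]
Visit AS; enqueue YL, YD → queue [JW, ZN, YJ, DH, XL, PO, YL, YD]
Visit JW → queue [ZN, YJ, DH, XL, PO, YL, YD]
Visit ZN → queue [YJ, DH, XL, PO, YL, YD]
Visit YJ → queue [DH, XL, PO, YL, YD]
Visit DH → queue [XL, PO, YL, YD]
Visit XL → queue [PO, YL, YD]
Visit PO → queue [YL, YD]
Visit YL → queue [YD]
Visit YD → queue []

BH → FL → CF → MW → JZ → AS → JW → ZN → YJ → DH → XL → PO → YL → YD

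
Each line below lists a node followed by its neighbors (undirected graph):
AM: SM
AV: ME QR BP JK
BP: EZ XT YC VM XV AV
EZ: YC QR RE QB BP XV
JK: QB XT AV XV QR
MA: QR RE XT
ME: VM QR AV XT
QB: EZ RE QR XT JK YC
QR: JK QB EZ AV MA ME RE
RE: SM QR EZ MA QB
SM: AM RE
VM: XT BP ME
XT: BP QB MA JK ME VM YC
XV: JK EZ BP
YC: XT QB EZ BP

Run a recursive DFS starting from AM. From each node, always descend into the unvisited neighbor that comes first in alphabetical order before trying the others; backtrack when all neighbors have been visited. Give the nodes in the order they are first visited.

AM, SM, RE, EZ, BP, AV, JK, QB, QR, MA, XT, ME, VM, YC, XV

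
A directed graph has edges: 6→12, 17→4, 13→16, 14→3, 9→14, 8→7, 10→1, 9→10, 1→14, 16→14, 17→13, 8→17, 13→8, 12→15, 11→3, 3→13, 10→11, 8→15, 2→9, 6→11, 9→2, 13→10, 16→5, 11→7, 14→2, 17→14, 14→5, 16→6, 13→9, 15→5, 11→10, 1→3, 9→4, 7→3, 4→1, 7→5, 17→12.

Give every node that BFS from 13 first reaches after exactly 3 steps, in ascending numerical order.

3, 12

Level 0: 13
Level 1: 8, 9, 10, 16
Level 2: 1, 2, 4, 5, 6, 7, 11, 14, 15, 17
Level 3: 3, 12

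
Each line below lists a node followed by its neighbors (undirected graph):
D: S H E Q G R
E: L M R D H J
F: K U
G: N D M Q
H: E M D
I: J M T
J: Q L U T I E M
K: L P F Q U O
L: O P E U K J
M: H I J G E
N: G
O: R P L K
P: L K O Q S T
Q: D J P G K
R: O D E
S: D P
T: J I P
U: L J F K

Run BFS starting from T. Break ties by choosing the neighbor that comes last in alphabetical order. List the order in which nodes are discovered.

T → P → J → I → S → Q → O → L → K → U → M → E → D → G → R → F → H → N

Visit T; enqueue P, J, I → queue [P, J, I]
Visit P; enqueue S, Q, O, L, K → queue [J, I, S, Q, O, L, K]
Visit J; enqueue U, M, E → queue [I, S, Q, O, L, K, U, M, E]
Visit I → queue [S, Q, O, L, K, U, M, E]
Visit S; enqueue D → queue [Q, O, L, K, U, M, E, D]
Visit Q; enqueue G → queue [O, L, K, U, M, E, D, G]
Visit O; enqueue R → queue [L, K, U, M, E, D, G, R]
Visit L → queue [K, U, M, E, D, G, R]
Visit K; enqueue F → queue [U, M, E, D, G, R, F]
Visit U → queue [M, E, D, G, R, F]
Visit M; enqueue H → queue [E, D, G, R, F, H]
Visit E → queue [D, G, R, F, H]
Visit D → queue [G, R, F, H]
Visit G; enqueue N → queue [R, F, H, N]
Visit R → queue [F, H, N]
Visit F → queue [H, N]
Visit H → queue [N]
Visit N → queue []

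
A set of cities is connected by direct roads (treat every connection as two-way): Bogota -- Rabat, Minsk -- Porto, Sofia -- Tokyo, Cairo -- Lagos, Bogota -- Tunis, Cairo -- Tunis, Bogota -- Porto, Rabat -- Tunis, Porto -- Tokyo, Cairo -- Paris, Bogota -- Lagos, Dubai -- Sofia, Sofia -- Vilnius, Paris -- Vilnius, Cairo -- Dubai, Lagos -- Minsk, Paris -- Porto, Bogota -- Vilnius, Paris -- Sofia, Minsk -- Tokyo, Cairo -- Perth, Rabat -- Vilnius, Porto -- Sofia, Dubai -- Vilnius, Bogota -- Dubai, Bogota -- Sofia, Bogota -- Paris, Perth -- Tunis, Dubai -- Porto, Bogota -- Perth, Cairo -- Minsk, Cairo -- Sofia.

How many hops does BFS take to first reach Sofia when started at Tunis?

Level 0: Tunis
Level 1: Bogota, Cairo, Perth, Rabat
Level 2: Dubai, Lagos, Minsk, Paris, Porto, Sofia, Vilnius
Level 3: Tokyo
Sofia first appears at level 2.

2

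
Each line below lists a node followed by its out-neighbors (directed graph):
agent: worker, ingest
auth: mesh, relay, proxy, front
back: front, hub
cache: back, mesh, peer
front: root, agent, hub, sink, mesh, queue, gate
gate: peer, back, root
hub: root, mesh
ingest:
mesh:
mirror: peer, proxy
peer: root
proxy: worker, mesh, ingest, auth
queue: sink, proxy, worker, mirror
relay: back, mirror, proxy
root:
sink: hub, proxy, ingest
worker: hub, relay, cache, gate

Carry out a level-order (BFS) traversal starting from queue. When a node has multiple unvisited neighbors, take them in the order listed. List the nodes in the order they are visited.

Visit queue; enqueue sink, proxy, worker, mirror → queue [sink, proxy, worker, mirror]
Visit sink; enqueue hub, ingest → queue [proxy, worker, mirror, hub, ingest]
Visit proxy; enqueue mesh, auth → queue [worker, mirror, hub, ingest, mesh, auth]
Visit worker; enqueue relay, cache, gate → queue [mirror, hub, ingest, mesh, auth, relay, cache, gate]
Visit mirror; enqueue peer → queue [hub, ingest, mesh, auth, relay, cache, gate, peer]
Visit hub; enqueue root → queue [ingest, mesh, auth, relay, cache, gate, peer, root]
Visit ingest → queue [mesh, auth, relay, cache, gate, peer, root]
Visit mesh → queue [auth, relay, cache, gate, peer, root]
Visit auth; enqueue front → queue [relay, cache, gate, peer, root, front]
Visit relay; enqueue back → queue [cache, gate, peer, root, front, back]
Visit cache → queue [gate, peer, root, front, back]
Visit gate → queue [peer, root, front, back]
Visit peer → queue [root, front, back]
Visit root → queue [front, back]
Visit front; enqueue agent → queue [back, agent]
Visit back → queue [agent]
Visit agent → queue []

queue, sink, proxy, worker, mirror, hub, ingest, mesh, auth, relay, cache, gate, peer, root, front, back, agent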